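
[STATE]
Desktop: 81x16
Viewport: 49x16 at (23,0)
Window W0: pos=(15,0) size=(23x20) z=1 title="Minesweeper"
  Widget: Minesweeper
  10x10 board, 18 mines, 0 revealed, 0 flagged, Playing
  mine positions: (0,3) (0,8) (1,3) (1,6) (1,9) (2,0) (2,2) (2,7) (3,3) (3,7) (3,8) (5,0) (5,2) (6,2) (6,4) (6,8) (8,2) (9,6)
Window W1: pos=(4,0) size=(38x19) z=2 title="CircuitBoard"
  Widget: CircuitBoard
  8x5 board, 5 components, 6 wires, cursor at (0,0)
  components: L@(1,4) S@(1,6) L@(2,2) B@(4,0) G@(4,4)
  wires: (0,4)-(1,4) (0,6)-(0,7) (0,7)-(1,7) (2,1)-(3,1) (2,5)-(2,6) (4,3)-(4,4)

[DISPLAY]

━━━━━━━━━━━━━━━━━━┓                              
                  ┃                              
──────────────────┨                              
                  ┃                              
  ·       · ─ ·   ┃                              
  │           │   ┃                              
  L       S   ·   ┃                              
                  ┃                              
      · ─ ·       ┃                              
                  ┃                              
                  ┃                              
                  ┃                              
─ G               ┃                              
                  ┃                              
                  ┃                              
                  ┃                              


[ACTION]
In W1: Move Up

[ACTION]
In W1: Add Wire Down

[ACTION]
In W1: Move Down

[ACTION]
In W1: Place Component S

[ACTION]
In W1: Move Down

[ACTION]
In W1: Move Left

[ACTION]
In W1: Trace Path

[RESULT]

━━━━━━━━━━━━━━━━━━┓                              
                  ┃                              
──────────────────┨                              
                  ┃                              
  ·       · ─ ·   ┃                              
  │           │   ┃                              
  L       S   ·   ┃                              
                  ┃                              
      · ─ ·       ┃                              
                  ┃                              
                  ┃                              
                  ┃                              
─ G               ┃                              
ce: No connections┃                              
                  ┃                              
                  ┃                              


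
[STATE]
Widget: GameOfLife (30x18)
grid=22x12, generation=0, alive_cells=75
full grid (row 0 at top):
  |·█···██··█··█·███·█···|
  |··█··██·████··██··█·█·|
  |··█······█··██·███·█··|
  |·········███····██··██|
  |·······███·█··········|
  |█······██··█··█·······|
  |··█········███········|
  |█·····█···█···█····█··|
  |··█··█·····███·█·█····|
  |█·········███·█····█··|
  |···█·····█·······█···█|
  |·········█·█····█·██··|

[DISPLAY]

Gen: 0                        
·█···██··█··█·███·█···        
··█··██·████··██··█·█·        
··█······█··██·███·█··        
·········███····██··██        
·······███·█··········        
█······██··█··█·······        
··█········███········        
█·····█···█···█····█··        
··█··█·····███·█·█····        
█·········███·█····█··        
···█·····█·······█···█        
·········█·█····█·██··        
                              
                              
                              
                              
                              


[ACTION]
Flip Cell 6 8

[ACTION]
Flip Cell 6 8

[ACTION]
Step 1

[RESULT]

Gen: 1                        
·····█████·█·██·██·█··        
·██··████··█······█···        
············██·····█·█        
···········█···█·██·█·        
·······█···██·········        
·······█·█·█·█········        
·█·····█··█████·······        
·█········█···█·······        
·█·············█··█···        
··········█···█·█·█···        
·········█··█····█·██·        
··········█······██···        
                              
                              
                              
                              
                              


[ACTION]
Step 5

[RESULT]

Gen: 6                        
·················█····        
·········█······█·█···        
···········█····█·█·██        
·····██···█·██···███·█        
··········█·█······██·        
······█·██··█······█··        
·······█···█··········        
███····██·█···········        
··········█······██···        
··············██·███··        
·········███··█·█··█··        
···············█████··        
                              
                              
                              
                              
                              


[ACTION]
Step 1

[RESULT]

Gen: 7                        
·················█····        
················█·██··        
··········███···█···██        
··········█·██···█···█        
·····███··█·█·········        
·······████·█······██·        
·█····█···██··········        
·█·····█████··········        
·█·······█······██·█··        
·········█·█··██···█··        
··········█···█·····█·        
··········█····█████··        
                              
                              
                              
                              
                              


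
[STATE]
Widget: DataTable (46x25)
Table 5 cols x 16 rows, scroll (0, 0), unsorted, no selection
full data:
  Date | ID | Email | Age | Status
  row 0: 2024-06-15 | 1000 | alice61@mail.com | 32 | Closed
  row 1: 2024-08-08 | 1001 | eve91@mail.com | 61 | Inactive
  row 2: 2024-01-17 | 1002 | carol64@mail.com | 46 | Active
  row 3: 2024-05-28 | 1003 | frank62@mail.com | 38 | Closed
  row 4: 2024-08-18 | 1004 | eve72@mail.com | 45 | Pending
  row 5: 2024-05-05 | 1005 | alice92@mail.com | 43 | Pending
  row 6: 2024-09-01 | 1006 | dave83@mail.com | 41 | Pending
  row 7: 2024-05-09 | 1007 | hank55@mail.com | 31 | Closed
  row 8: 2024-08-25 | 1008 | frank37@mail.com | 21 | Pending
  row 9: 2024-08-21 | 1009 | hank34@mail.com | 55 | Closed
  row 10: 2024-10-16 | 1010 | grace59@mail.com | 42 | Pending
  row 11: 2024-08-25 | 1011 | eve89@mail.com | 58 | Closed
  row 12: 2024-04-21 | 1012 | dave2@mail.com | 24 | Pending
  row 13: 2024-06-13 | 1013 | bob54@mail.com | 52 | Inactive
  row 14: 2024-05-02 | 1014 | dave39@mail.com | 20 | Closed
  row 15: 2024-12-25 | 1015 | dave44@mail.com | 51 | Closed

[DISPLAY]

Date      │ID  │Email           │Age│Status   
──────────┼────┼────────────────┼───┼──────── 
2024-06-15│1000│alice61@mail.com│32 │Closed   
2024-08-08│1001│eve91@mail.com  │61 │Inactive 
2024-01-17│1002│carol64@mail.com│46 │Active   
2024-05-28│1003│frank62@mail.com│38 │Closed   
2024-08-18│1004│eve72@mail.com  │45 │Pending  
2024-05-05│1005│alice92@mail.com│43 │Pending  
2024-09-01│1006│dave83@mail.com │41 │Pending  
2024-05-09│1007│hank55@mail.com │31 │Closed   
2024-08-25│1008│frank37@mail.com│21 │Pending  
2024-08-21│1009│hank34@mail.com │55 │Closed   
2024-10-16│1010│grace59@mail.com│42 │Pending  
2024-08-25│1011│eve89@mail.com  │58 │Closed   
2024-04-21│1012│dave2@mail.com  │24 │Pending  
2024-06-13│1013│bob54@mail.com  │52 │Inactive 
2024-05-02│1014│dave39@mail.com │20 │Closed   
2024-12-25│1015│dave44@mail.com │51 │Closed   
                                              
                                              
                                              
                                              
                                              
                                              
                                              


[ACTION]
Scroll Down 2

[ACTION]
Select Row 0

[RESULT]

Date      │ID  │Email           │Age│Status   
──────────┼────┼────────────────┼───┼──────── 
>024-06-15│1000│alice61@mail.com│32 │Closed   
2024-08-08│1001│eve91@mail.com  │61 │Inactive 
2024-01-17│1002│carol64@mail.com│46 │Active   
2024-05-28│1003│frank62@mail.com│38 │Closed   
2024-08-18│1004│eve72@mail.com  │45 │Pending  
2024-05-05│1005│alice92@mail.com│43 │Pending  
2024-09-01│1006│dave83@mail.com │41 │Pending  
2024-05-09│1007│hank55@mail.com │31 │Closed   
2024-08-25│1008│frank37@mail.com│21 │Pending  
2024-08-21│1009│hank34@mail.com │55 │Closed   
2024-10-16│1010│grace59@mail.com│42 │Pending  
2024-08-25│1011│eve89@mail.com  │58 │Closed   
2024-04-21│1012│dave2@mail.com  │24 │Pending  
2024-06-13│1013│bob54@mail.com  │52 │Inactive 
2024-05-02│1014│dave39@mail.com │20 │Closed   
2024-12-25│1015│dave44@mail.com │51 │Closed   
                                              
                                              
                                              
                                              
                                              
                                              
                                              


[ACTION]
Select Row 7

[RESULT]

Date      │ID  │Email           │Age│Status   
──────────┼────┼────────────────┼───┼──────── 
2024-06-15│1000│alice61@mail.com│32 │Closed   
2024-08-08│1001│eve91@mail.com  │61 │Inactive 
2024-01-17│1002│carol64@mail.com│46 │Active   
2024-05-28│1003│frank62@mail.com│38 │Closed   
2024-08-18│1004│eve72@mail.com  │45 │Pending  
2024-05-05│1005│alice92@mail.com│43 │Pending  
2024-09-01│1006│dave83@mail.com │41 │Pending  
>024-05-09│1007│hank55@mail.com │31 │Closed   
2024-08-25│1008│frank37@mail.com│21 │Pending  
2024-08-21│1009│hank34@mail.com │55 │Closed   
2024-10-16│1010│grace59@mail.com│42 │Pending  
2024-08-25│1011│eve89@mail.com  │58 │Closed   
2024-04-21│1012│dave2@mail.com  │24 │Pending  
2024-06-13│1013│bob54@mail.com  │52 │Inactive 
2024-05-02│1014│dave39@mail.com │20 │Closed   
2024-12-25│1015│dave44@mail.com │51 │Closed   
                                              
                                              
                                              
                                              
                                              
                                              
                                              


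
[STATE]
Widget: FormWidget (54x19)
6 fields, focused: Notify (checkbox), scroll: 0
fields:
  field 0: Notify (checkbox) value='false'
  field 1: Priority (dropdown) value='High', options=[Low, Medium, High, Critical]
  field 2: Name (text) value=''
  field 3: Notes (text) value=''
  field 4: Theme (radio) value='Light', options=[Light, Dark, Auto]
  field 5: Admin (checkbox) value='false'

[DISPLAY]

> Notify:     [ ]                                     
  Priority:   [High                                 ▼]
  Name:       [                                      ]
  Notes:      [                                      ]
  Theme:      (●) Light  ( ) Dark  ( ) Auto           
  Admin:      [ ]                                     
                                                      
                                                      
                                                      
                                                      
                                                      
                                                      
                                                      
                                                      
                                                      
                                                      
                                                      
                                                      
                                                      


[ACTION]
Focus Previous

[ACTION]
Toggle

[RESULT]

  Notify:     [ ]                                     
  Priority:   [High                                 ▼]
  Name:       [                                      ]
  Notes:      [                                      ]
  Theme:      (●) Light  ( ) Dark  ( ) Auto           
> Admin:      [x]                                     
                                                      
                                                      
                                                      
                                                      
                                                      
                                                      
                                                      
                                                      
                                                      
                                                      
                                                      
                                                      
                                                      


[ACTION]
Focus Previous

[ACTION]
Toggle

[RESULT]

  Notify:     [ ]                                     
  Priority:   [High                                 ▼]
  Name:       [                                      ]
  Notes:      [                                      ]
> Theme:      (●) Light  ( ) Dark  ( ) Auto           
  Admin:      [x]                                     
                                                      
                                                      
                                                      
                                                      
                                                      
                                                      
                                                      
                                                      
                                                      
                                                      
                                                      
                                                      
                                                      


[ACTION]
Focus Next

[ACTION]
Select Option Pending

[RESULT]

  Notify:     [ ]                                     
  Priority:   [High                                 ▼]
  Name:       [                                      ]
  Notes:      [                                      ]
  Theme:      (●) Light  ( ) Dark  ( ) Auto           
> Admin:      [x]                                     
                                                      
                                                      
                                                      
                                                      
                                                      
                                                      
                                                      
                                                      
                                                      
                                                      
                                                      
                                                      
                                                      


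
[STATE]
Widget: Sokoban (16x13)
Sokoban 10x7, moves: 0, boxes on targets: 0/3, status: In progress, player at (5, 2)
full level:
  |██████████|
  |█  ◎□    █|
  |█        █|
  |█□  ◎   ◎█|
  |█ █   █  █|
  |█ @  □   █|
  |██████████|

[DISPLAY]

██████████      
█  ◎□    █      
█        █      
█□  ◎   ◎█      
█ █   █  █      
█ @  □   █      
██████████      
Moves: 0  0/3   
                
                
                
                
                


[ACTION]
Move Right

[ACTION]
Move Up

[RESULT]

██████████      
█  ◎□    █      
█        █      
█□  ◎   ◎█      
█ █@  █  █      
█    □   █      
██████████      
Moves: 2  0/3   
                
                
                
                
                


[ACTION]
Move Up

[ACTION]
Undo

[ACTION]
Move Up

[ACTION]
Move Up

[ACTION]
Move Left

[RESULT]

██████████      
█  ◎□    █      
█ @      █      
█□  ◎   ◎█      
█ █   █  █      
█    □   █      
██████████      
Moves: 5  0/3   
                
                
                
                
                


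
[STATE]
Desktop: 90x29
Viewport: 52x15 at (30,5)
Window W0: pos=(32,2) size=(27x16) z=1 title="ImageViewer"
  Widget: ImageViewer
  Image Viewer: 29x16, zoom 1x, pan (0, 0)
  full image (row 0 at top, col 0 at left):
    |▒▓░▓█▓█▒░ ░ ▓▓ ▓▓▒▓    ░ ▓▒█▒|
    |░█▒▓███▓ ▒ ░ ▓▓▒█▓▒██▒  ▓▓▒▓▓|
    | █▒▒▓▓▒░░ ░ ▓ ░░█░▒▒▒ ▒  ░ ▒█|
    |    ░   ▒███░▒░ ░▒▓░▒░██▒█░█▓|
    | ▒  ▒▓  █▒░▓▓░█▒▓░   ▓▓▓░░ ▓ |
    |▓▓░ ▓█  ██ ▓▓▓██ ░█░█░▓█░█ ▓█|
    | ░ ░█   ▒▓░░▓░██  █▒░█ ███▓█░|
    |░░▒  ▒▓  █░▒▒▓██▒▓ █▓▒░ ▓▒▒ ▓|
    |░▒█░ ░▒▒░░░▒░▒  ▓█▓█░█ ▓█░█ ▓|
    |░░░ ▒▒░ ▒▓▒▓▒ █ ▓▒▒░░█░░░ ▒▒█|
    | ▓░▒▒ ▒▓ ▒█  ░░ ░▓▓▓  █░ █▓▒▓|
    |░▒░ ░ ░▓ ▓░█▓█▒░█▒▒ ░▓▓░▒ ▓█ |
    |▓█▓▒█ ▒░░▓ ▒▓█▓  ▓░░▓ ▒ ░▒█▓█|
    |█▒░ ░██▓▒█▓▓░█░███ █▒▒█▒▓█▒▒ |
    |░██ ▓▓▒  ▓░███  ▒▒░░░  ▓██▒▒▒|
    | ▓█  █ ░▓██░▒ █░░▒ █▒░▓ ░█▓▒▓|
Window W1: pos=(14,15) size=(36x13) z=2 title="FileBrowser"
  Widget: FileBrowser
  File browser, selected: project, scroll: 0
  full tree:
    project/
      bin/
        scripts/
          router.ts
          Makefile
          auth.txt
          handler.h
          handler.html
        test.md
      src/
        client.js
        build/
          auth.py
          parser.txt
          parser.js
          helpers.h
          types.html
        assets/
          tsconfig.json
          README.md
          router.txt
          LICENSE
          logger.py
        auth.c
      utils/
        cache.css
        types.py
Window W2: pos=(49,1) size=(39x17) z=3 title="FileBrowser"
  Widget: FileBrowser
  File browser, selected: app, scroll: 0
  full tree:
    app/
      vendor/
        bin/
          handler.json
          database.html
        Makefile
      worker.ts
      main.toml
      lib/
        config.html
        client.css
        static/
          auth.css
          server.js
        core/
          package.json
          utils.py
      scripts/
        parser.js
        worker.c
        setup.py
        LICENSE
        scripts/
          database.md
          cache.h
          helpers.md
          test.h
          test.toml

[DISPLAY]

  ┃▒▓░▓█▓█▒░ ░ ▓▓ ▓┃    [+] vendor/                 
  ┃░█▒▓███▓ ▒ ░ ▓▓▒┃    worker.ts                   
  ┃ █▒▒▓▓▒░░ ░ ▓ ░░┃    main.toml                   
  ┃    ░   ▒███░▒░ ┃    [+] lib/                    
  ┃ ▒  ▒▓  █▒░▓▓░█▒┃    [+] scripts/                
  ┃▓▓░ ▓█  ██ ▓▓▓██┃                                
  ┃ ░ ░█   ▒▓░░▓░██┃                                
  ┃░░▒  ▒▓  █░▒▒▓██┃                                
  ┃░▒█░ ░▒▒░░░▒░▒  ┃                                
  ┃░░░ ▒▒░ ▒▓▒▓▒ █ ┃                                
━━━━━━━━━━━━━━━━━━━┃                                
                   ┃                                
───────────────────┗━━━━━━━━━━━━━━━━━━━━━━━━━━━━━━━━
                   ┃                                
                   ┃                                


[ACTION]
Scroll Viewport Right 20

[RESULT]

▓█▒░ ░ ▓▓ ▓┃    [+] vendor/                      ┃  
██▓ ▒ ░ ▓▓▒┃    worker.ts                        ┃  
▓▒░░ ░ ▓ ░░┃    main.toml                        ┃  
   ▒███░▒░ ┃    [+] lib/                         ┃  
▓  █▒░▓▓░█▒┃    [+] scripts/                     ┃  
█  ██ ▓▓▓██┃                                     ┃  
   ▒▓░░▓░██┃                                     ┃  
▒▓  █░▒▒▓██┃                                     ┃  
░▒▒░░░▒░▒  ┃                                     ┃  
▒░ ▒▓▒▓▒ █ ┃                                     ┃  
━━━━━━━━━━━┃                                     ┃  
           ┃                                     ┃  
───────────┗━━━━━━━━━━━━━━━━━━━━━━━━━━━━━━━━━━━━━┛  
           ┃                                        
           ┃                                        


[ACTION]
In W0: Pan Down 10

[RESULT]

 ▒▓ ▒█  ░░ ┃    [+] vendor/                      ┃  
 ░▓ ▓░█▓█▒░┃    worker.ts                        ┃  
 ▒░░▓ ▒▓█▓ ┃    main.toml                        ┃  
██▓▒█▓▓░█░█┃    [+] lib/                         ┃  
▓▒  ▓░███  ┃    [+] scripts/                     ┃  
█ ░▓██░▒ █░┃                                     ┃  
           ┃                                     ┃  
           ┃                                     ┃  
           ┃                                     ┃  
           ┃                                     ┃  
━━━━━━━━━━━┃                                     ┃  
           ┃                                     ┃  
───────────┗━━━━━━━━━━━━━━━━━━━━━━━━━━━━━━━━━━━━━┛  
           ┃                                        
           ┃                                        


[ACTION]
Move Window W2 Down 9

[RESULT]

 ▒▓ ▒█  ░░ ░▓▓▓  █░ ┃                               
 ░▓ ▓░█▓█▒░█▒▒ ░▓▓░▒┃                               
 ▒░░▓ ▒▓█▓  ▓░░▓ ▒ ░┃                               
██▓▒█▓▓░█░███ █▒▒█▒▓┃                               
▓▒  ▓░███  ▒▒░░░  ▓█┃                               
█ ░▓██░▒ █░┏━━━━━━━━━━━━━━━━━━━━━━━━━━━━━━━━━━━━━┓  
           ┃ FileBrowser                         ┃  
           ┠─────────────────────────────────────┨  
           ┃> [-] app/                           ┃  
           ┃    [+] vendor/                      ┃  
━━━━━━━━━━━┃    worker.ts                        ┃  
           ┃    main.toml                        ┃  
───────────┃    [+] lib/                         ┃  
           ┃    [+] scripts/                     ┃  
           ┃                                     ┃  


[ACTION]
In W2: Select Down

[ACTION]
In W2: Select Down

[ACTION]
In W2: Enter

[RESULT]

 ▒▓ ▒█  ░░ ░▓▓▓  █░ ┃                               
 ░▓ ▓░█▓█▒░█▒▒ ░▓▓░▒┃                               
 ▒░░▓ ▒▓█▓  ▓░░▓ ▒ ░┃                               
██▓▒█▓▓░█░███ █▒▒█▒▓┃                               
▓▒  ▓░███  ▒▒░░░  ▓█┃                               
█ ░▓██░▒ █░┏━━━━━━━━━━━━━━━━━━━━━━━━━━━━━━━━━━━━━┓  
           ┃ FileBrowser                         ┃  
           ┠─────────────────────────────────────┨  
           ┃  [-] app/                           ┃  
           ┃    [+] vendor/                      ┃  
━━━━━━━━━━━┃  > worker.ts                        ┃  
           ┃    main.toml                        ┃  
───────────┃    [+] lib/                         ┃  
           ┃    [+] scripts/                     ┃  
           ┃                                     ┃  


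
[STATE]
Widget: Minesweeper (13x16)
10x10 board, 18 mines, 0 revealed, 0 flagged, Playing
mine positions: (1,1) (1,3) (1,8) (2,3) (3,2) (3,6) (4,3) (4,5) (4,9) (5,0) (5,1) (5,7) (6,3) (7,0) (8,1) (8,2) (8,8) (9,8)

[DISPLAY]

■■■■■■■■■■   
■■■■■■■■■■   
■■■■■■■■■■   
■■■■■■■■■■   
■■■■■■■■■■   
■■■■■■■■■■   
■■■■■■■■■■   
■■■■■■■■■■   
■■■■■■■■■■   
■■■■■■■■■■   
             
             
             
             
             
             


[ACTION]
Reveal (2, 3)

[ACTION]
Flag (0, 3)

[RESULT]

■■■■■■■■■■   
■✹■✹■■■■✹■   
■■■✹■■■■■■   
■■✹■■■✹■■■   
■■■✹■✹■■■✹   
✹✹■■■■■✹■■   
■■■✹■■■■■■   
✹■■■■■■■■■   
■✹✹■■■■■✹■   
■■■■■■■■✹■   
             
             
             
             
             
             


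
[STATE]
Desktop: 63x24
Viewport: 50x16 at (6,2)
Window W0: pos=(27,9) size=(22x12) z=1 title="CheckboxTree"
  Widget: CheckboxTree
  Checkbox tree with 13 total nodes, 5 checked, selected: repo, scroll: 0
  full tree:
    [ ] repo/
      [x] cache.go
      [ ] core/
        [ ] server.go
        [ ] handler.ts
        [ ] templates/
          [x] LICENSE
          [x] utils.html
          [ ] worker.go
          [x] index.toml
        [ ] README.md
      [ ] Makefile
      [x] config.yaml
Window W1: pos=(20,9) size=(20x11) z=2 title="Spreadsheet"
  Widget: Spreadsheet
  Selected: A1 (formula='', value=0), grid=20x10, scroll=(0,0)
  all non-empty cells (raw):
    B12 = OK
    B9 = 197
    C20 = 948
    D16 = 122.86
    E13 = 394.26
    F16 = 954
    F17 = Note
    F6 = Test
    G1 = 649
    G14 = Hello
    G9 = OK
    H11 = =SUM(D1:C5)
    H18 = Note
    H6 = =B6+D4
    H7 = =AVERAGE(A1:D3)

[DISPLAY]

                                                  
                                                  
                                                  
                                                  
                                                  
                                                  
                                                  
              ┏━━━━━━━━━━━━━━━━━━┓━━━━━━━━┓       
              ┃ Spreadsheet      ┃e       ┃       
              ┠──────────────────┨────────┨       
              ┃A1:               ┃        ┃       
              ┃       A       B  ┃.go     ┃       
              ┃------------------┃        ┃       
              ┃  1      [0]      ┃ver.go  ┃       
              ┃  2        0      ┃dler.ts ┃       
              ┃  3        0      ┃plates/ ┃       


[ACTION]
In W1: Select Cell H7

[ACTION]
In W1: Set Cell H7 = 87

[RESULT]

                                                  
                                                  
                                                  
                                                  
                                                  
                                                  
                                                  
              ┏━━━━━━━━━━━━━━━━━━┓━━━━━━━━┓       
              ┃ Spreadsheet      ┃e       ┃       
              ┠──────────────────┨────────┨       
              ┃H7: 87            ┃        ┃       
              ┃       A       B  ┃.go     ┃       
              ┃------------------┃        ┃       
              ┃  1        0      ┃ver.go  ┃       
              ┃  2        0      ┃dler.ts ┃       
              ┃  3        0      ┃plates/ ┃       


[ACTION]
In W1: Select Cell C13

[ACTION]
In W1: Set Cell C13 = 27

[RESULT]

                                                  
                                                  
                                                  
                                                  
                                                  
                                                  
                                                  
              ┏━━━━━━━━━━━━━━━━━━┓━━━━━━━━┓       
              ┃ Spreadsheet      ┃e       ┃       
              ┠──────────────────┨────────┨       
              ┃C13: 27           ┃        ┃       
              ┃       A       B  ┃.go     ┃       
              ┃------------------┃        ┃       
              ┃  1        0      ┃ver.go  ┃       
              ┃  2        0      ┃dler.ts ┃       
              ┃  3        0      ┃plates/ ┃       


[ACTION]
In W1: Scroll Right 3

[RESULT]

                                                  
                                                  
                                                  
                                                  
                                                  
                                                  
                                                  
              ┏━━━━━━━━━━━━━━━━━━┓━━━━━━━━┓       
              ┃ Spreadsheet      ┃e       ┃       
              ┠──────────────────┨────────┨       
              ┃C13: 27           ┃        ┃       
              ┃       D       E  ┃.go     ┃       
              ┃------------------┃        ┃       
              ┃  1        0      ┃ver.go  ┃       
              ┃  2        0      ┃dler.ts ┃       
              ┃  3        0      ┃plates/ ┃       


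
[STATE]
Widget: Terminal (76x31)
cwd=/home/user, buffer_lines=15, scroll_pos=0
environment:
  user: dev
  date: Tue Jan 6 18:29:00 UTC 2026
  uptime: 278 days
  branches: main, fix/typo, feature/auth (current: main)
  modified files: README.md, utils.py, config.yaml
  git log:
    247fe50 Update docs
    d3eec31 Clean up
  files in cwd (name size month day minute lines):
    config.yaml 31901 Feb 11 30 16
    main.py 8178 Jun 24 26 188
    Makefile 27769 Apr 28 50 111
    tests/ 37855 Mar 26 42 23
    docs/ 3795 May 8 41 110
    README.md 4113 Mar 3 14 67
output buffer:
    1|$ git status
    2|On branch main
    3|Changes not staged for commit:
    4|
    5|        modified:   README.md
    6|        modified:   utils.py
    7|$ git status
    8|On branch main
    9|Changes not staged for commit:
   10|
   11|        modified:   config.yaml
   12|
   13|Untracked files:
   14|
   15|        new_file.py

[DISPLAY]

$ git status                                                                
On branch main                                                              
Changes not staged for commit:                                              
                                                                            
        modified:   README.md                                               
        modified:   utils.py                                                
$ git status                                                                
On branch main                                                              
Changes not staged for commit:                                              
                                                                            
        modified:   config.yaml                                             
                                                                            
Untracked files:                                                            
                                                                            
        new_file.py                                                         
$ █                                                                         
                                                                            
                                                                            
                                                                            
                                                                            
                                                                            
                                                                            
                                                                            
                                                                            
                                                                            
                                                                            
                                                                            
                                                                            
                                                                            
                                                                            
                                                                            


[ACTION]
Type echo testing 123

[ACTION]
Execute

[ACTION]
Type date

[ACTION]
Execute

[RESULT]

$ git status                                                                
On branch main                                                              
Changes not staged for commit:                                              
                                                                            
        modified:   README.md                                               
        modified:   utils.py                                                
$ git status                                                                
On branch main                                                              
Changes not staged for commit:                                              
                                                                            
        modified:   config.yaml                                             
                                                                            
Untracked files:                                                            
                                                                            
        new_file.py                                                         
$ echo testing 123                                                          
testing 123                                                                 
$ date                                                                      
Tue Jan 6 18:29:00 UTC 2026                                                 
$ █                                                                         
                                                                            
                                                                            
                                                                            
                                                                            
                                                                            
                                                                            
                                                                            
                                                                            
                                                                            
                                                                            
                                                                            


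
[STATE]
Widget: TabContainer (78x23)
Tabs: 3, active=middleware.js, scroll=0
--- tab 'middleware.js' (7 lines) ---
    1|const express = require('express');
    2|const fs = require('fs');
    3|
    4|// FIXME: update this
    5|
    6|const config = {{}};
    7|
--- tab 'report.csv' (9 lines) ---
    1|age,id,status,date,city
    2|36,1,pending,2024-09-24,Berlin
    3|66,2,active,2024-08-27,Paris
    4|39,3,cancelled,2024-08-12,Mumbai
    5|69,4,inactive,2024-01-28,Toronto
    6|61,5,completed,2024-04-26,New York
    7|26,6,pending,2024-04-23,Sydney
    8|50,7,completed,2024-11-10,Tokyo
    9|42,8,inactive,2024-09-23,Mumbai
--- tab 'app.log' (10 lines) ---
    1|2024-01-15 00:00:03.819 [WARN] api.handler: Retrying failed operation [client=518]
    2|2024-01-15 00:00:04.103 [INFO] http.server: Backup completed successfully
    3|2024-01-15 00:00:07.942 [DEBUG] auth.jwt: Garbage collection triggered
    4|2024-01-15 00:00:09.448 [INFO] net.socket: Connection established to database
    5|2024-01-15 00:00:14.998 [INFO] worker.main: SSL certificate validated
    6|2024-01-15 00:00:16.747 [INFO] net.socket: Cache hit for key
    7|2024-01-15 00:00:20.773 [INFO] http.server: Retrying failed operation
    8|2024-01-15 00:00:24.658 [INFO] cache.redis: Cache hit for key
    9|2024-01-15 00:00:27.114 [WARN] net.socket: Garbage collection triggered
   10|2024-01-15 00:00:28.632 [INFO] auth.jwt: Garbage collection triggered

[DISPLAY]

[middleware.js]│ report.csv │ app.log                                         
──────────────────────────────────────────────────────────────────────────────
const express = require('express');                                           
const fs = require('fs');                                                     
                                                                              
// FIXME: update this                                                         
                                                                              
const config = {{}};                                                          
                                                                              
                                                                              
                                                                              
                                                                              
                                                                              
                                                                              
                                                                              
                                                                              
                                                                              
                                                                              
                                                                              
                                                                              
                                                                              
                                                                              
                                                                              


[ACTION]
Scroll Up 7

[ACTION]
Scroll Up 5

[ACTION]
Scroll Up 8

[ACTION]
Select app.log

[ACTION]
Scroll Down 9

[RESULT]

 middleware.js │ report.csv │[app.log]                                        
──────────────────────────────────────────────────────────────────────────────
2024-01-15 00:00:28.632 [INFO] auth.jwt: Garbage collection triggered         
                                                                              
                                                                              
                                                                              
                                                                              
                                                                              
                                                                              
                                                                              
                                                                              
                                                                              
                                                                              
                                                                              
                                                                              
                                                                              
                                                                              
                                                                              
                                                                              
                                                                              
                                                                              
                                                                              
                                                                              
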